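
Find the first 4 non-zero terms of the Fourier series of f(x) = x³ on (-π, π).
(-12 + 2·π^2)·sin(x) + (3/2 - π^2)·sin(2·x) + (-4/9 + 2·π^2/3)·sin(3·x) + (3/16 - π^2/2)·sin(4·x)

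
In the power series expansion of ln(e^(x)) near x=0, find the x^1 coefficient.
Expand to order 1: ln(e^(x)) = x + O(x^2).
The coefficient of x^1 is 1.

Final answer: 1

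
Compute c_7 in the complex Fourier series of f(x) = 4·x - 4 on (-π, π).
Compute the real Fourier coefficients first: a_7 = 0, b_7 = 8/7.
Then c_7 = (a_7 − i·b_7)/2 = -4·i/7.

Final answer: -4·i/7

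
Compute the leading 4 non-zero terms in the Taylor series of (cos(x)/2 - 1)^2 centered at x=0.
-7·x^6/720 + x^4/24 + x^2/4 + 1/4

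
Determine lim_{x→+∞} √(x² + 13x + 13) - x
This is an ∞ − ∞ indeterminate form.
Multiply and divide by the conjugate √(x²+13x + 13) + x; the x² terms cancel, leaving (13x + 13)/(√(x²+13x + 13)+x) → 13/2.
Limit = 13/2.

Final answer: 13/2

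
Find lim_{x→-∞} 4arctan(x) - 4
Evaluate the dominant behaviour as x → -∞; each term tends to a finite value or vanishes.
Limit = -2·π - 4.

Final answer: -2·π - 4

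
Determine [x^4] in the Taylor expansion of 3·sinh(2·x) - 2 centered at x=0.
Expand to order 4: 3·sinh(2·x) - 2 = 4·x^3 + 6·x - 2 + O(x^5).
The coefficient of x^4 is 0.

Final answer: 0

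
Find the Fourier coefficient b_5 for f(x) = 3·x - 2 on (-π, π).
b_5 = (1/π) ∫_{-π}^{π} f(x)·sin(5x) dx.
Evaluate the integral (use parity and integration by parts as needed): b_5 = 6/5.

Final answer: 6/5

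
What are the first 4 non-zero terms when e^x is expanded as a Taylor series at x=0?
x^3/6 + x^2/2 + x + 1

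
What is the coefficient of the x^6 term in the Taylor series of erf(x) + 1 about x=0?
Expand to order 6: erf(x) + 1 = x^5/(5·√(π)) - 2·x^3/(3·√(π)) + 2·x/√(π) + 1 + O(x^7).
The coefficient of x^6 is 0.

Final answer: 0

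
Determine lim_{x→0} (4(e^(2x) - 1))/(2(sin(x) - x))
Both numerator and denominator → 0 as x → 0; this is a 0/0 indeterminate form.
Expand each to leading order near x = 0: numerator ~ 8·x, denominator ~ -x^3/3.
The limit of the ratio is -∞.

Final answer: -∞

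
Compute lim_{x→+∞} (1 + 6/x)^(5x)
As x → +∞: write (1 + 6/x)^(5x) = ((1 + 6/x)^x)^5 → (e^6)^5 = e^30.
Limit = e^(30).

Final answer: e^(30)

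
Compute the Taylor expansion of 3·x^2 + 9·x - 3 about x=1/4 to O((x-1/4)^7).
-9/16 + 21·(x - 1/4)/2 + 3·(x - 1/4)^2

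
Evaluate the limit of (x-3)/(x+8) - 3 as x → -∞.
Evaluate the dominant behaviour as x → -∞; each term tends to a finite value or vanishes.
Limit = -2.

Final answer: -2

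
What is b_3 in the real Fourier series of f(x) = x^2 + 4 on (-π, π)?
b_3 = (1/π) ∫_{-π}^{π} f(x)·sin(3x) dx.
Evaluate the integral (use parity and integration by parts as needed): b_3 = 0.

Final answer: 0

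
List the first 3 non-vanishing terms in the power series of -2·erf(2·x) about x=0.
-64·x^5/(5·√(π)) + 32·x^3/(3·√(π)) - 8·x/√(π)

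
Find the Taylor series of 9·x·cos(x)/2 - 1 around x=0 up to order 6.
3·x^5/16 - 9·x^3/4 + 9·x/2 - 1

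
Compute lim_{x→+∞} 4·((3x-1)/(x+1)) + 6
Evaluate the dominant behaviour as x → +∞; each term tends to a finite value or vanishes.
Limit = 18.

Final answer: 18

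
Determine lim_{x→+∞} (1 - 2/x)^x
As x → +∞: this is the defining limit (1 - 2/x)^x → e^(-2).
Limit = e^(-2).

Final answer: e^(-2)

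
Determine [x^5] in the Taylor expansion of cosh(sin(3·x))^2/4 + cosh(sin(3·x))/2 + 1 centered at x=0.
0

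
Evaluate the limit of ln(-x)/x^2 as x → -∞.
This is an ∞/∞ indeterminate form as x → -∞.
Compare growth rates of the dominant terms (exponentials ≫ polynomials ≫ logarithms), or apply L'Hôpital's rule; the quotient → 0.
Limit = 0.

Final answer: 0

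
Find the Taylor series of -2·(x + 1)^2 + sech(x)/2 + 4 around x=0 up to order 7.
-61·x^6/1440 + 5·x^4/48 - 9·x^2/4 - 4·x + 5/2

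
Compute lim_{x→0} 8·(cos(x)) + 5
Direct substitution at x = 0 gives 13.

Final answer: 13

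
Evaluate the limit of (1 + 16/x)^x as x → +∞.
As x → +∞: this is the defining limit (1 + 16/x)^x → e^16.
Limit = e^(16).

Final answer: e^(16)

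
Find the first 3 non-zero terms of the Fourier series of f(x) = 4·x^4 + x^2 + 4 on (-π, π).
(188 - 32·π^2)·cos(x) + (-11 + 8·π^2)·cos(2·x) + π^2/3 + 4 + 4·π^4/5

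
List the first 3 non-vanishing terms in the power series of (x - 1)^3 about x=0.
-3·x^2 + 3·x - 1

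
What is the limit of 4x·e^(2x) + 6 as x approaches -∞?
The product is a 0·∞ indeterminate form at x → -∞.
Rewrite the product as 4x / e^(-2x) (an ∞/∞ form) and apply L'Hôpital, or use the standard hierarchy e^(2|x|) ≫ |x| as x → -∞.
The indeterminate product → 0, so the limit = 6.

Final answer: 6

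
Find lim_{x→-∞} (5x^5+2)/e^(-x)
This is an ∞/∞ indeterminate form as x → -∞.
Compare growth rates of the dominant terms (exponentials ≫ polynomials ≫ logarithms), or apply L'Hôpital's rule; the quotient → 0.
Limit = 0.

Final answer: 0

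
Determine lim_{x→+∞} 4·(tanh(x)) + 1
Evaluate the dominant behaviour as x → +∞; each term tends to a finite value or vanishes.
Limit = 5.

Final answer: 5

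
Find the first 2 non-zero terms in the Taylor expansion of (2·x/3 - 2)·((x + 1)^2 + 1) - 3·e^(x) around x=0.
-17·x/3 - 7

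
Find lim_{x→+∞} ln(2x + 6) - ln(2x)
This is an ∞ − ∞ indeterminate form.
Combine the logarithms: ln(2x+6) − ln(2x) = ln((2x+6)/(2x)) = ln(1 + 6/(2x)) → ln(1) = 0.
Limit = 0.

Final answer: 0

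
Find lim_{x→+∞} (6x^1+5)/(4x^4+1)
This is an ∞/∞ indeterminate form as x → +∞.
Divide numerator and denominator by x^4 and let the lower-order terms vanish; the numerator's degree 1 is below the denominator's degree 4, so the quotient → 0.
Limit = 0.

Final answer: 0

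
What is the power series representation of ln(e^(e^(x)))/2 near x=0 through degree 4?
x^4/48 + x^3/12 + x^2/4 + x/2 + 1/2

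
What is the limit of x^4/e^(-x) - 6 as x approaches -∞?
The quotient is an ∞/∞ indeterminate form as x → -∞.
Compare growth rates of the dominant terms (exponentials ≫ polynomials ≫ logarithms), or apply L'Hôpital's rule; the quotient → 0.
Adding the constant: 0 - 6 = -6. Limit = -6.

Final answer: -6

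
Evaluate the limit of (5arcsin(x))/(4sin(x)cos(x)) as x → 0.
Both numerator and denominator → 0 as x → 0; this is a 0/0 indeterminate form.
Expand each to leading order near x = 0: numerator ~ 5·x, denominator ~ 4·x.
The limit of the ratio is 5/4.

Final answer: 5/4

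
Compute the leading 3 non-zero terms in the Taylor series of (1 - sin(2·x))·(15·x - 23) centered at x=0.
-30·x^2 + 61·x - 23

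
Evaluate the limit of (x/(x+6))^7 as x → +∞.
As x → +∞: x/(x+6) = 1/(1 + 6/x) → 1, and the 7th power of a limit-1 base also → 1.
Limit = 1.

Final answer: 1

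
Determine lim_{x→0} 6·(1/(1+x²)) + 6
Direct substitution at x = 0 gives 12.

Final answer: 12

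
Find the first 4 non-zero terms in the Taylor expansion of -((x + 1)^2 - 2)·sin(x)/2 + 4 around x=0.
-7·x^3/12 - x^2 + x/2 + 4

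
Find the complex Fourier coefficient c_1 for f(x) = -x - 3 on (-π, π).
Compute the real Fourier coefficients first: a_1 = 0, b_1 = -2.
Then c_1 = (a_1 − i·b_1)/2 = i.

Final answer: i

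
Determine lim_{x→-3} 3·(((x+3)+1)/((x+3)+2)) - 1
Direct substitution at x = -3 gives 1/2.

Final answer: 1/2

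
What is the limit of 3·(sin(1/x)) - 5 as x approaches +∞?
Evaluate the dominant behaviour as x → +∞; each term tends to a finite value or vanishes.
Limit = -5.

Final answer: -5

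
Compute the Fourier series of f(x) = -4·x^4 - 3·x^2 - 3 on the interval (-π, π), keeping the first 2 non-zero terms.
(-180 + 32·π^2)·cos(x) - 4·π^4/5 - π^2 - 3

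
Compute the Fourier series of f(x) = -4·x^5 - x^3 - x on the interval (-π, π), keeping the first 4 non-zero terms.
(-950 - 8·π^4 + 158·π^2)·sin(x) + (-19·π^2 + 59/2 + 4·π^4)·sin(2·x) + (-8·π^4/3 - 338/81 + 142·π^2/27)·sin(3·x) + (-2·π^2 + 5/4 + 2·π^4)·sin(4·x)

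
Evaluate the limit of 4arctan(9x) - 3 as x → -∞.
Evaluate the dominant behaviour as x → -∞; each term tends to a finite value or vanishes.
Limit = -2·π - 3.

Final answer: -2·π - 3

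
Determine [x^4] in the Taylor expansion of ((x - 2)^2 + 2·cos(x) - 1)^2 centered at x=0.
Expand to order 4: ((x - 2)^2 + 2·cos(x) - 1)^2 = 5·x^4/6 + 16·x^2 - 40·x + 25 + O(x^5).
The coefficient of x^4 is 5/6.

Final answer: 5/6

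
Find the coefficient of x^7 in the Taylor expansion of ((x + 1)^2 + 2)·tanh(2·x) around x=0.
Expand to order 7: ((x + 1)^2 + 2)·tanh(2·x) = -576·x^7/35 + 128·x^6/15 + 152·x^5/15 - 16·x^4/3 - 6·x^3 + 4·x^2 + 6·x + O(x^8).
The coefficient of x^7 is -576/35.

Final answer: -576/35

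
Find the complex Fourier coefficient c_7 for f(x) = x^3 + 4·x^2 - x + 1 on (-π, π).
Compute the real Fourier coefficients first: a_7 = -16/49, b_7 = -110/343 + 2·π^2/7.
Then c_7 = (a_7 − i·b_7)/2 = -8/49 - i·π^2/7 + 55·i/343.

Final answer: -8/49 - i·π^2/7 + 55·i/343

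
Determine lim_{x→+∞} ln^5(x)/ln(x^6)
This is an ∞/∞ indeterminate form as x → +∞.
Write ln(x^6) = 6·ln(x), reducing the quotient to ln^4(x)/6 → ∞.
Limit = ∞.

Final answer: ∞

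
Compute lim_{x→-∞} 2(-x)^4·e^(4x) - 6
The product is a 0·∞ indeterminate form at x → -∞.
Rewrite the product as 2(-x)^4 / e^(-4x) (an ∞/∞ form) and apply L'Hôpital, or use the standard hierarchy e^(4|x|) ≫ |(-x)^4| as x → -∞.
The indeterminate product → 0, so the limit = -6.

Final answer: -6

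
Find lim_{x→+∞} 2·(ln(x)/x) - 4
Evaluate the dominant behaviour as x → +∞; each term tends to a finite value or vanishes.
Limit = -4.

Final answer: -4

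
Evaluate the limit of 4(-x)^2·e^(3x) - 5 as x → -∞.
The product is a 0·∞ indeterminate form at x → -∞.
Rewrite the product as 4(-x)^2 / e^(-3x) (an ∞/∞ form) and apply L'Hôpital, or use the standard hierarchy e^(3|x|) ≫ |(-x)^2| as x → -∞.
The indeterminate product → 0, so the limit = -5.

Final answer: -5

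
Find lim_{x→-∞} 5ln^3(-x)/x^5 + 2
The quotient is an ∞/∞ indeterminate form as x → -∞.
Compare growth rates of the dominant terms (exponentials ≫ polynomials ≫ logarithms), or apply L'Hôpital's rule; the quotient → 0.
Adding the constant: 0 + 2 = 2. Limit = 2.

Final answer: 2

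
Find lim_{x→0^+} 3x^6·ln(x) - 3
The product is a 0·∞ indeterminate form at x → 0⁺.
Rewrite the product as 3·ln(x) / x^(-6) and apply L'Hôpital, or use the standard hierarchy x^(-6) ≫ |ln x| as x → 0⁺.
The indeterminate product → 0, so the limit = -3.

Final answer: -3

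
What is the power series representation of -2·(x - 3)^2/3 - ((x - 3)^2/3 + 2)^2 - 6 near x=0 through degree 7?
-x^4/9 + 4·x^3/3 - 8·x^2 + 24·x - 37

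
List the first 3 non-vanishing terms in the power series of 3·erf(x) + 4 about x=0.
-2·x^3/√(π) + 6·x/√(π) + 4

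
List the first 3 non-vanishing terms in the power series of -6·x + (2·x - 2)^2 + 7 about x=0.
4·x^2 - 14·x + 11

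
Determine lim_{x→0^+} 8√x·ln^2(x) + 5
The product is a 0·∞ indeterminate form at x → 0⁺.
Rewrite the product as 8·ln^2(x) / x^(-1/2) and apply L'Hôpital, or use the standard hierarchy x^(-1/2) ≫ |ln x|^2 as x → 0⁺.
The indeterminate product → 0, so the limit = 5.

Final answer: 5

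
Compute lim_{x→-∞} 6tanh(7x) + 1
Evaluate the dominant behaviour as x → -∞; each term tends to a finite value or vanishes.
Limit = -5.

Final answer: -5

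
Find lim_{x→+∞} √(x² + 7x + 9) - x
This is an ∞ − ∞ indeterminate form.
Multiply and divide by the conjugate √(x²+7x + 9) + x; the x² terms cancel, leaving (7x + 9)/(√(x²+7x + 9)+x) → 7/2.
Limit = 7/2.

Final answer: 7/2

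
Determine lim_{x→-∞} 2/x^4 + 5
Evaluate the dominant behaviour as x → -∞; each term tends to a finite value or vanishes.
Limit = 5.

Final answer: 5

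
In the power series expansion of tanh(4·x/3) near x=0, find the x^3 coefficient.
Expand to order 3: tanh(4·x/3) = -64·x^3/81 + 4·x/3 + O(x^4).
The coefficient of x^3 is -64/81.

Final answer: -64/81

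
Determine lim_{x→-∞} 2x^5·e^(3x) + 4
The product is a 0·∞ indeterminate form at x → -∞.
Rewrite the product as 2x^5 / e^(-3x) (an ∞/∞ form) and apply L'Hôpital, or use the standard hierarchy e^(3|x|) ≫ |x^5| as x → -∞.
The indeterminate product → 0, so the limit = 4.

Final answer: 4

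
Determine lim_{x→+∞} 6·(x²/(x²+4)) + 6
Evaluate the dominant behaviour as x → +∞; each term tends to a finite value or vanishes.
Limit = 12.

Final answer: 12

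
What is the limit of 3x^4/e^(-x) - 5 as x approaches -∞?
The quotient is an ∞/∞ indeterminate form as x → -∞.
Compare growth rates of the dominant terms (exponentials ≫ polynomials ≫ logarithms), or apply L'Hôpital's rule; the quotient → 0.
Adding the constant: 0 - 5 = -5. Limit = -5.

Final answer: -5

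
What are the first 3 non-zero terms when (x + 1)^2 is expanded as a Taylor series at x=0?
x^2 + 2·x + 1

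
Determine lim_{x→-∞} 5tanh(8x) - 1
Evaluate the dominant behaviour as x → -∞; each term tends to a finite value or vanishes.
Limit = -6.

Final answer: -6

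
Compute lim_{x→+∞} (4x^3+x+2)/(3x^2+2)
This is an ∞/∞ indeterminate form as x → +∞.
Divide numerator and denominator by x^3 and let the lower-order terms vanish; the numerator's degree 3 exceeds the denominator's degree 2, so the quotient diverges.
Limit = ∞.

Final answer: ∞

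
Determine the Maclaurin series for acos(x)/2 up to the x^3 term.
-x^3/12 - x/2 + π/4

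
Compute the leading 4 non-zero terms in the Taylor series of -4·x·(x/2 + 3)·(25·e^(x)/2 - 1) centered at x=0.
-75·x^4/2 - 100·x^3 - 173·x^2 - 138·x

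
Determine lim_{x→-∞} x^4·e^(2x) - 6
The product is a 0·∞ indeterminate form at x → -∞.
Rewrite the product as x^4 / e^(-2x) (an ∞/∞ form) and apply L'Hôpital, or use the standard hierarchy e^(2|x|) ≫ |x^4| as x → -∞.
The indeterminate product → 0, so the limit = -6.

Final answer: -6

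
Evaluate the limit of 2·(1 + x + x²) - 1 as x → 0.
Direct substitution at x = 0 gives 1.

Final answer: 1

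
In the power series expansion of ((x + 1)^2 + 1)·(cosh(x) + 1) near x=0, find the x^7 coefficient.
Expand to order 7: ((x + 1)^2 + 1)·(cosh(x) + 1) = x^7/360 + 2·x^6/45 + x^5/12 + 7·x^4/12 + x^3 + 3·x^2 + 4·x + 4 + O(x^8).
The coefficient of x^7 is 1/360.

Final answer: 1/360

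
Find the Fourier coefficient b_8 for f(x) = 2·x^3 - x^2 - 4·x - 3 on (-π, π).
b_8 = (1/π) ∫_{-π}^{π} f(x)·sin(8x) dx.
Evaluate the integral (use parity and integration by parts as needed): b_8 = 67/64 - π^2/2.

Final answer: 67/64 - π^2/2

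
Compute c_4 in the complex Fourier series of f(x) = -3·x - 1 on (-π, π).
Compute the real Fourier coefficients first: a_4 = 0, b_4 = 3/2.
Then c_4 = (a_4 − i·b_4)/2 = -3·i/4.

Final answer: -3·i/4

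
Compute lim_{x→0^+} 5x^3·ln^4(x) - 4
The product is a 0·∞ indeterminate form at x → 0⁺.
Rewrite the product as 5·ln^4(x) / x^(-3) and apply L'Hôpital, or use the standard hierarchy x^(-3) ≫ |ln x|^4 as x → 0⁺.
The indeterminate product → 0, so the limit = -4.

Final answer: -4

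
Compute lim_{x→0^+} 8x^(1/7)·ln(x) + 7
The product is a 0·∞ indeterminate form at x → 0⁺.
Rewrite the product as 8·ln(x) / x^(-1/7) and apply L'Hôpital, or use the standard hierarchy x^(-1/7) ≫ |ln x| as x → 0⁺.
The indeterminate product → 0, so the limit = 7.

Final answer: 7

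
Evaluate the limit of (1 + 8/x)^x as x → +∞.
As x → +∞: this is the defining limit (1 + 8/x)^x → e^8.
Limit = e^(8).

Final answer: e^(8)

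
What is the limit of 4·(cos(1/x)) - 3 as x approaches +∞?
Evaluate the dominant behaviour as x → +∞; each term tends to a finite value or vanishes.
Limit = 1.

Final answer: 1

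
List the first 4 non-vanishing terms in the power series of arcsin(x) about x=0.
5·x^7/112 + 3·x^5/40 + x^3/6 + x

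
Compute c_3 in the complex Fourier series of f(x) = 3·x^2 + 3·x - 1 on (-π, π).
Compute the real Fourier coefficients first: a_3 = -4/3, b_3 = 2.
Then c_3 = (a_3 − i·b_3)/2 = -2/3 - i.

Final answer: -2/3 - i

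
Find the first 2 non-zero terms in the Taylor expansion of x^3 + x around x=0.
x^3 + x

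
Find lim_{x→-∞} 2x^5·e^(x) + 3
The product is a 0·∞ indeterminate form at x → -∞.
Rewrite the product as 2x^5 / e^(-x) (an ∞/∞ form) and apply L'Hôpital, or use the standard hierarchy e^(|x|) ≫ |x^5| as x → -∞.
The indeterminate product → 0, so the limit = 3.

Final answer: 3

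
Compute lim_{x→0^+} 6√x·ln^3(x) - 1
The product is a 0·∞ indeterminate form at x → 0⁺.
Rewrite the product as 6·ln^3(x) / x^(-1/2) and apply L'Hôpital, or use the standard hierarchy x^(-1/2) ≫ |ln x|^3 as x → 0⁺.
The indeterminate product → 0, so the limit = -1.

Final answer: -1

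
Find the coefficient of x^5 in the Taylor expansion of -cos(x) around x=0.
Expand to order 5: -cos(x) = -x^4/24 + x^2/2 - 1 + O(x^6).
The coefficient of x^5 is 0.

Final answer: 0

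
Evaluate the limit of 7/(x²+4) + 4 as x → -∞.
Evaluate the dominant behaviour as x → -∞; each term tends to a finite value or vanishes.
Limit = 4.

Final answer: 4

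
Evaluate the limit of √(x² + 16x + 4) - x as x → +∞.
This is an ∞ − ∞ indeterminate form.
Multiply and divide by the conjugate √(x²+16x + 4) + x; the x² terms cancel, leaving (16x + 4)/(√(x²+16x + 4)+x) → 16/2 = 8.
Limit = 8.

Final answer: 8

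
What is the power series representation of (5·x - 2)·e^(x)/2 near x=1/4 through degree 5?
-3·e^(1/4)/8 + 17·e^(1/4)·(x - 1/4)/8 + 37·e^(1/4)·(x - 1/4)^2/16 + 19·e^(1/4)·(x - 1/4)^3/16 + 77·e^(1/4)·(x - 1/4)^4/192 + 97·e^(1/4)·(x - 1/4)^5/960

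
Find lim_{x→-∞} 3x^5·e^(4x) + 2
The product is a 0·∞ indeterminate form at x → -∞.
Rewrite the product as 3x^5 / e^(-4x) (an ∞/∞ form) and apply L'Hôpital, or use the standard hierarchy e^(4|x|) ≫ |x^5| as x → -∞.
The indeterminate product → 0, so the limit = 2.

Final answer: 2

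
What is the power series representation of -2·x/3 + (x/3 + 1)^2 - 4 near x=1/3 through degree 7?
-242/81 + 2·(x - 1/3)/27 + (x - 1/3)^2/9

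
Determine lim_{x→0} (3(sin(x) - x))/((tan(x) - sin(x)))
Both numerator and denominator → 0 as x → 0; this is a 0/0 indeterminate form.
Expand each to leading order near x = 0: numerator ~ -x^3/2, denominator ~ x^3/2.
The limit of the ratio is -1.

Final answer: -1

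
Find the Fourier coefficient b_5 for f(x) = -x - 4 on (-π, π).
b_5 = (1/π) ∫_{-π}^{π} f(x)·sin(5x) dx.
Evaluate the integral (use parity and integration by parts as needed): b_5 = -2/5.

Final answer: -2/5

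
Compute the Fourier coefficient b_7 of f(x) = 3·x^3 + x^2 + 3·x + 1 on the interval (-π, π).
b_7 = (1/π) ∫_{-π}^{π} f(x)·sin(7x) dx.
Evaluate the integral (use parity and integration by parts as needed): b_7 = 258/343 + 6·π^2/7.

Final answer: 258/343 + 6·π^2/7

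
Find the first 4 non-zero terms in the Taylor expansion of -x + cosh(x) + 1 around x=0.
x^4/24 + x^2/2 - x + 2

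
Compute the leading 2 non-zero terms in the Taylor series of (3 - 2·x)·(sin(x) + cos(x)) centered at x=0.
x + 3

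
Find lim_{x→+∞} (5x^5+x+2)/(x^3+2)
This is an ∞/∞ indeterminate form as x → +∞.
Divide numerator and denominator by x^5 and let the lower-order terms vanish; the numerator's degree 5 exceeds the denominator's degree 3, so the quotient diverges.
Limit = ∞.

Final answer: ∞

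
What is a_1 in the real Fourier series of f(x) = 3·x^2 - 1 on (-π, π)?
a_1 = (1/π) ∫_{-π}^{π} f(x)·cos(1x) dx.
Evaluate the integral (use parity and integration by parts as needed): a_1 = -12.

Final answer: -12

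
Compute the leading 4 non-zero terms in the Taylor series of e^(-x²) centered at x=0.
-x^6/6 + x^4/2 - x^2 + 1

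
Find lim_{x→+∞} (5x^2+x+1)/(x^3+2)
This is an ∞/∞ indeterminate form as x → +∞.
Divide numerator and denominator by x^3 and let the lower-order terms vanish; the numerator's degree 2 is below the denominator's degree 3, so the quotient → 0.
Limit = 0.

Final answer: 0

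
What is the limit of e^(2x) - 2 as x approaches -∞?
Evaluate the dominant behaviour as x → -∞; each term tends to a finite value or vanishes.
Limit = -2.

Final answer: -2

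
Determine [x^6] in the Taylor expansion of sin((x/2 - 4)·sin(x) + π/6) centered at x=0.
Expand to order 6: sin((x/2 - 4)·sin(x) + π/6) = x^6·(-4361/720 + 439·√(3)/120) + x^5·(-67·√(3)/10 - 3) + x^4·(317/48 - 49·√(3)/24) + x^3·(1 + 17·√(3)/3) + x^2·(-4 + √(3)/4) - 2·√(3)·x + 1/2 + O(x^7).
The coefficient of x^6 is -4361/720 + 439·√(3)/120.

Final answer: -4361/720 + 439·√(3)/120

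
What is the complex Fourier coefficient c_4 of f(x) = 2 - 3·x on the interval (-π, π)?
Compute the real Fourier coefficients first: a_4 = 0, b_4 = 3/2.
Then c_4 = (a_4 − i·b_4)/2 = -3·i/4.

Final answer: -3·i/4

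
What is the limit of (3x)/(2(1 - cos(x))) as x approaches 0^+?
Both numerator and denominator → 0 as x → 0^+; this is a 0/0 indeterminate form.
Expand each to leading order near x = 0: numerator ~ 3·x, denominator ~ x^2.
The limit of the ratio is ∞.

Final answer: ∞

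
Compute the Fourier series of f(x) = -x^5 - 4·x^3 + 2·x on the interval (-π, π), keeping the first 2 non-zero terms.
(-2·π^4 - 188 + 32·π^2)·sin(x) + (-π^2 - 1/2 + π^4)·sin(2·x)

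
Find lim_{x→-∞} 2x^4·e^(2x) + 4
The product is a 0·∞ indeterminate form at x → -∞.
Rewrite the product as 2x^4 / e^(-2x) (an ∞/∞ form) and apply L'Hôpital, or use the standard hierarchy e^(2|x|) ≫ |x^4| as x → -∞.
The indeterminate product → 0, so the limit = 4.

Final answer: 4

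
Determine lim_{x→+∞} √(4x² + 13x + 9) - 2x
As x → +∞: multiply by the conjugate to get (13x+9)/(√(4x²+13x+9)+2x); the denominator ~ 4x, so the limit is 13/4.
Limit = 13/4.

Final answer: 13/4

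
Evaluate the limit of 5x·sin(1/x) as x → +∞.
As x → +∞: let u = 1/x → 0⁺; then 5·x·sin(1/x) = 5·1·sin(u)/u → 5·1·1 = 5.
Limit = 5.

Final answer: 5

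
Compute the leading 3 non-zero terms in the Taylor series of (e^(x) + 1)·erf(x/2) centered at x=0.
x^3/(3·√(π)) + x^2/√(π) + 2·x/√(π)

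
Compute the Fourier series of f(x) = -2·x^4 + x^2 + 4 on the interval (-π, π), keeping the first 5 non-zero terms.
(-100 + 16·π^2)·cos(x) + (7 - 4·π^2)·cos(2·x) + (-44/27 + 16·π^2/9)·cos(3·x) + (5/8 - π^2)·cos(4·x) - 2·π^4/5 + π^2/3 + 4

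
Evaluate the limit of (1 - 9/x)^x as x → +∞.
As x → +∞: this is the defining limit (1 - 9/x)^x → e^(-9).
Limit = e^(-9).

Final answer: e^(-9)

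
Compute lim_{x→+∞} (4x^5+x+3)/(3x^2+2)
This is an ∞/∞ indeterminate form as x → +∞.
Divide numerator and denominator by x^5 and let the lower-order terms vanish; the numerator's degree 5 exceeds the denominator's degree 2, so the quotient diverges.
Limit = ∞.

Final answer: ∞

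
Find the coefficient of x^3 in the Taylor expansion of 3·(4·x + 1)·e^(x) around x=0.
Expand to order 3: 3·(4·x + 1)·e^(x) = 13·x^3/2 + 27·x^2/2 + 15·x + 3 + O(x^4).
The coefficient of x^3 is 13/2.

Final answer: 13/2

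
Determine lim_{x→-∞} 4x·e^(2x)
This is a 0·∞ indeterminate form at x → -∞.
Rewrite the product as 4x / e^(-2x) (an ∞/∞ form) and apply L'Hôpital, or use the standard hierarchy e^(2|x|) ≫ |x| as x → -∞.
The indeterminate product → 0, so the limit = 0.

Final answer: 0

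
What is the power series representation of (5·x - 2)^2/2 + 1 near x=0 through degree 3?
25·x^2/2 - 10·x + 3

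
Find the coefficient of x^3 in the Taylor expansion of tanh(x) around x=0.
Expand to order 3: tanh(x) = -x^3/3 + x + O(x^4).
The coefficient of x^3 is -1/3.

Final answer: -1/3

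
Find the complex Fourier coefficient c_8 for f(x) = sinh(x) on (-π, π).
Compute the real Fourier coefficients first: a_8 = 0, b_8 = -16·sinh(π)/(65·π).
Then c_8 = (a_8 − i·b_8)/2 = 8·i·sinh(π)/(65·π).

Final answer: 8·i·sinh(π)/(65·π)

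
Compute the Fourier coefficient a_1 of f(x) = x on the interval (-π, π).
a_1 = (1/π) ∫_{-π}^{π} f(x)·cos(1x) dx.
Evaluate the integral (use parity and integration by parts as needed): a_1 = 0.

Final answer: 0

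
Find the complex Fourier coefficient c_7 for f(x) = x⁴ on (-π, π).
Compute the real Fourier coefficients first: a_7 = 48/2401 - 8·π^2/49, b_7 = 0.
Then c_7 = (a_7 − i·b_7)/2 = 24/2401 - 4·π^2/49.

Final answer: 24/2401 - 4·π^2/49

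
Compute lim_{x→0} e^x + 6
Direct substitution at x = 0 gives 7.

Final answer: 7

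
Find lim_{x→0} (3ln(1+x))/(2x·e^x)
Both numerator and denominator → 0 as x → 0; this is a 0/0 indeterminate form.
Expand each to leading order near x = 0: numerator ~ 3·x, denominator ~ 2·x.
The limit of the ratio is 3/2.

Final answer: 3/2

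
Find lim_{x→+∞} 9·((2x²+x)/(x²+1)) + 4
Evaluate the dominant behaviour as x → +∞; each term tends to a finite value or vanishes.
Limit = 22.

Final answer: 22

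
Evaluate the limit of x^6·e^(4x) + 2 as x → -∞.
The product is a 0·∞ indeterminate form at x → -∞.
Rewrite the product as x^6 / e^(-4x) (an ∞/∞ form) and apply L'Hôpital, or use the standard hierarchy e^(4|x|) ≫ |x^6| as x → -∞.
The indeterminate product → 0, so the limit = 2.

Final answer: 2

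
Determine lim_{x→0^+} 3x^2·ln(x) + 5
The product is a 0·∞ indeterminate form at x → 0⁺.
Rewrite the product as 3·ln(x) / x^(-2) and apply L'Hôpital, or use the standard hierarchy x^(-2) ≫ |ln x| as x → 0⁺.
The indeterminate product → 0, so the limit = 5.

Final answer: 5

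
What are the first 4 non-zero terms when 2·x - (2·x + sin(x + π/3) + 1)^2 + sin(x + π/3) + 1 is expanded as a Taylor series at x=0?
x^3·(-1/12 - (√(3)/2 + 1)^2·(-5·√(3)/(4·(√(3)/2 + 1)^2) - 1/(6·(√(3)/2 + 1)))) + x^2·(-(√(3)/2 + 1)^2·(-√(3)/(2·(√(3)/2 + 1)) + 25/(4·(√(3)/2 + 1)^2)) - √(3)/4) + x·(-5·√(3)/2 - 5/2) - (√(3)/2 + 1)^2 + √(3)/2 + 1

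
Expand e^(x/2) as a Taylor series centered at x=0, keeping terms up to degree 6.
x^6/46080 + x^5/3840 + x^4/384 + x^3/48 + x^2/8 + x/2 + 1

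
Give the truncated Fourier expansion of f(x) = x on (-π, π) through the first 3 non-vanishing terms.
2·sin(x) - sin(2·x) + 2·sin(3·x)/3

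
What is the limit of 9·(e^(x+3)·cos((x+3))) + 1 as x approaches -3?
Direct substitution at x = -3 gives 10.

Final answer: 10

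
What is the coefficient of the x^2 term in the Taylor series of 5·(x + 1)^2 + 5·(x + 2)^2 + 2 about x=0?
Expand to order 2: 5·(x + 1)^2 + 5·(x + 2)^2 + 2 = 10·x^2 + 30·x + 27 + O(x^3).
The coefficient of x^2 is 10.

Final answer: 10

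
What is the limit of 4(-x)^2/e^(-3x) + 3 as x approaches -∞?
The quotient is an ∞/∞ indeterminate form as x → -∞.
Compare growth rates of the dominant terms (exponentials ≫ polynomials ≫ logarithms), or apply L'Hôpital's rule; the quotient → 0.
Adding the constant: 0 + 3 = 3. Limit = 3.

Final answer: 3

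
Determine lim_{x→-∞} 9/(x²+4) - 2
Evaluate the dominant behaviour as x → -∞; each term tends to a finite value or vanishes.
Limit = -2.

Final answer: -2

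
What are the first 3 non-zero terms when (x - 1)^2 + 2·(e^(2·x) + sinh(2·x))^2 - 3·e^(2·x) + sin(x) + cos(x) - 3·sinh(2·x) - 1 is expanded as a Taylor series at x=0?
69·x^3/2 + 69·x^2/2 + 3·x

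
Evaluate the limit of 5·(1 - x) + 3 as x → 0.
Direct substitution at x = 0 gives 8.

Final answer: 8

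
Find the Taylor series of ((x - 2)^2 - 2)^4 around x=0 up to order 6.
104·x^6 - 352·x^5 + 664·x^4 - 704·x^3 + 416·x^2 - 128·x + 16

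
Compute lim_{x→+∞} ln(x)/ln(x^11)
This is an ∞/∞ indeterminate form as x → +∞.
Write ln(x^11) = 11·ln(x), reducing the quotient to 1/11.
Limit = 1/11.

Final answer: 1/11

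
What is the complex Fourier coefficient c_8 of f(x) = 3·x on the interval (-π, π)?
Compute the real Fourier coefficients first: a_8 = 0, b_8 = -3/4.
Then c_8 = (a_8 − i·b_8)/2 = 3·i/8.

Final answer: 3·i/8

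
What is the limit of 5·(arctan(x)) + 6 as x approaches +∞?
Evaluate the dominant behaviour as x → +∞; each term tends to a finite value or vanishes.
Limit = 6 + 5·π/2.

Final answer: 6 + 5·π/2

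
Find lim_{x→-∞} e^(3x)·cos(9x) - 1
Evaluate the dominant behaviour as x → -∞; each term tends to a finite value or vanishes.
Limit = -1.

Final answer: -1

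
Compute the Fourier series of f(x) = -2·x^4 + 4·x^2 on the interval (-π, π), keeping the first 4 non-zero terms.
(-112 + 16·π^2)·cos(x) + (10 - 4·π^2)·cos(2·x) + (-80/27 + 16·π^2/9)·cos(3·x) - 2·π^4/5 + 4·π^2/3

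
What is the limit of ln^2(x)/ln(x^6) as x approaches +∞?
This is an ∞/∞ indeterminate form as x → +∞.
Write ln(x^6) = 6·ln(x), reducing the quotient to ln(x)/6 → ∞.
Limit = ∞.

Final answer: ∞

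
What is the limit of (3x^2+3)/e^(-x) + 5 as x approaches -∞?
The quotient is an ∞/∞ indeterminate form as x → -∞.
Compare growth rates of the dominant terms (exponentials ≫ polynomials ≫ logarithms), or apply L'Hôpital's rule; the quotient → 0.
Adding the constant: 0 + 5 = 5. Limit = 5.

Final answer: 5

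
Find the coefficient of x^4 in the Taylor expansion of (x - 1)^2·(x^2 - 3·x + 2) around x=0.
Expand to order 4: (x - 1)^2·(x^2 - 3·x + 2) = x^4 - 5·x^3 + 9·x^2 - 7·x + 2 + O(x^5).
The coefficient of x^4 is 1.

Final answer: 1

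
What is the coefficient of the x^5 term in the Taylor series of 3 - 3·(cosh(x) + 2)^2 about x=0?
Expand to order 5: 3 - 3·(cosh(x) + 2)^2 = -3·x^4/2 - 9·x^2 - 24 + O(x^6).
The coefficient of x^5 is 0.

Final answer: 0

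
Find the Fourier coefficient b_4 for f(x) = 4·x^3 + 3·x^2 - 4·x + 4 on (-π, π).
b_4 = (1/π) ∫_{-π}^{π} f(x)·sin(4x) dx.
Evaluate the integral (use parity and integration by parts as needed): b_4 = 11/4 - 2·π^2.

Final answer: 11/4 - 2·π^2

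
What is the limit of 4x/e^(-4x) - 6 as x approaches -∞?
The quotient is an ∞/∞ indeterminate form as x → -∞.
Compare growth rates of the dominant terms (exponentials ≫ polynomials ≫ logarithms), or apply L'Hôpital's rule; the quotient → 0.
Adding the constant: 0 - 6 = -6. Limit = -6.

Final answer: -6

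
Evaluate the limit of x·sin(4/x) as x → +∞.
As x → +∞: let u = 4/x → 0⁺; then x·sin(4/x) = 4·sin(u)/u → 4·1 = 4.
Limit = 4.

Final answer: 4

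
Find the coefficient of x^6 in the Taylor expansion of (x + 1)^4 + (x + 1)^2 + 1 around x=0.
Expand to order 6: (x + 1)^4 + (x + 1)^2 + 1 = x^4 + 4·x^3 + 7·x^2 + 6·x + 3 + O(x^7).
The coefficient of x^6 is 0.

Final answer: 0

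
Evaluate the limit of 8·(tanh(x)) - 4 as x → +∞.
Evaluate the dominant behaviour as x → +∞; each term tends to a finite value or vanishes.
Limit = 4.

Final answer: 4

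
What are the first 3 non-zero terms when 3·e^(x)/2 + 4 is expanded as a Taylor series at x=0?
3·x^2/4 + 3·x/2 + 11/2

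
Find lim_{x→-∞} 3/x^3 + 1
Evaluate the dominant behaviour as x → -∞; each term tends to a finite value or vanishes.
Limit = 1.

Final answer: 1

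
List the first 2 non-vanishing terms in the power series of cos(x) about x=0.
1 - x^2/2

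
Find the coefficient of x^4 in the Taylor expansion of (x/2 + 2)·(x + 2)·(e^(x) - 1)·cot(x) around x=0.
Expand to order 4: (x/2 + 2)·(x + 2)·(e^(x) - 1)·cot(x) = -53·x^4/72 - 3·x^3/4 + 4·x^2/3 + 5·x + 4 + O(x^5).
The coefficient of x^4 is -53/72.

Final answer: -53/72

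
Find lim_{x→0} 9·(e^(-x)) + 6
Direct substitution at x = 0 gives 15.

Final answer: 15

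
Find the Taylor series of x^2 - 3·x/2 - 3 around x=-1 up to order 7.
-1/2 - 7·(x + 1)/2 + (x + 1)^2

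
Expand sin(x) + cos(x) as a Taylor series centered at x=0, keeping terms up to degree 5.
x^5/120 + x^4/24 - x^3/6 - x^2/2 + x + 1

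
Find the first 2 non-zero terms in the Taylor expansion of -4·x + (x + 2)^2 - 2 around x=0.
x^2 + 2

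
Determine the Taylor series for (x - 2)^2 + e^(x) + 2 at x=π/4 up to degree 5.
-π + π^2/16 + e^(π/4) + 6 + (-4 + π/2 + e^(π/4))·(x - π/4) + (1 + e^(π/4)/2)·(x - π/4)^2 + e^(π/4)·(x - π/4)^3/6 + e^(π/4)·(x - π/4)^4/24 + e^(π/4)·(x - π/4)^5/120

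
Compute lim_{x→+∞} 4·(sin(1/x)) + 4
Evaluate the dominant behaviour as x → +∞; each term tends to a finite value or vanishes.
Limit = 4.

Final answer: 4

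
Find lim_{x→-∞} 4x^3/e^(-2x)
This is an ∞/∞ indeterminate form as x → -∞.
Compare growth rates of the dominant terms (exponentials ≫ polynomials ≫ logarithms), or apply L'Hôpital's rule; the quotient → 0.
Limit = 0.

Final answer: 0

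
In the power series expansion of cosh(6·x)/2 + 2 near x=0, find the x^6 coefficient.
Expand to order 6: cosh(6·x)/2 + 2 = 162·x^6/5 + 27·x^4 + 9·x^2 + 5/2 + O(x^7).
The coefficient of x^6 is 162/5.

Final answer: 162/5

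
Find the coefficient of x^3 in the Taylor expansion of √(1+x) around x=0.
Expand to order 3: √(1+x) = x^3/16 - x^2/8 + x/2 + 1 + O(x^4).
The coefficient of x^3 is 1/16.

Final answer: 1/16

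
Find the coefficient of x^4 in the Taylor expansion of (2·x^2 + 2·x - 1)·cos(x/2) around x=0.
Expand to order 4: (2·x^2 + 2·x - 1)·cos(x/2) = -97·x^4/384 - x^3/4 + 17·x^2/8 + 2·x - 1 + O(x^5).
The coefficient of x^4 is -97/384.

Final answer: -97/384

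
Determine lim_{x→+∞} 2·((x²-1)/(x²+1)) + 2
Evaluate the dominant behaviour as x → +∞; each term tends to a finite value or vanishes.
Limit = 4.

Final answer: 4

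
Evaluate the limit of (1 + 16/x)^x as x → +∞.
As x → +∞: this is the defining limit (1 + 16/x)^x → e^16.
Limit = e^(16).

Final answer: e^(16)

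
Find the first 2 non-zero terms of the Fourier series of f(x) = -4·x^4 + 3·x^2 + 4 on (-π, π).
(-204 + 32·π^2)·cos(x) - 4·π^4/5 + 4 + π^2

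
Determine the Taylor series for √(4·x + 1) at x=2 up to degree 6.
3 + 2·(x - 2)/3 - 2·(x - 2)^2/27 + 4·(x - 2)^3/243 - 10·(x - 2)^4/2187 + 28·(x - 2)^5/19683 - 28·(x - 2)^6/59049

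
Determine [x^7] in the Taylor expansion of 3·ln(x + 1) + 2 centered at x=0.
Expand to order 7: 3·ln(x + 1) + 2 = 3·x^7/7 - x^6/2 + 3·x^5/5 - 3·x^4/4 + x^3 - 3·x^2/2 + 3·x + 2 + O(x^8).
The coefficient of x^7 is 3/7.

Final answer: 3/7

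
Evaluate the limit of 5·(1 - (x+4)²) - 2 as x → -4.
Direct substitution at x = -4 gives 3.

Final answer: 3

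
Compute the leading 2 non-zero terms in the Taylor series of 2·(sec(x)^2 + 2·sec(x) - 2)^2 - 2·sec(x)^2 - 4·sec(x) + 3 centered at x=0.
4·x^2 - 1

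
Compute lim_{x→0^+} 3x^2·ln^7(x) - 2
The product is a 0·∞ indeterminate form at x → 0⁺.
Rewrite the product as 3·ln^7(x) / x^(-2) and apply L'Hôpital, or use the standard hierarchy x^(-2) ≫ |ln x|^7 as x → 0⁺.
The indeterminate product → 0, so the limit = -2.

Final answer: -2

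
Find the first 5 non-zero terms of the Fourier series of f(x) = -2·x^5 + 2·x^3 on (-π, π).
(-504 - 4·π^4 + 84·π^2)·sin(x) + (-12·π^2 + 18 + 2·π^4)·sin(2·x) + (-4·π^4/3 - 232/81 + 116·π^2/27)·sin(3·x) + (-9·π^2/4 + 27/32 + π^4)·sin(4·x) + (-4·π^4/5 - 216/625 + 36·π^2/25)·sin(5·x)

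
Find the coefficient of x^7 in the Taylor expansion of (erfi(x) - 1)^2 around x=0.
Expand to order 7: (erfi(x) - 1)^2 = -2·x^7/(21·√(π)) + 56·x^6/(45·π) - 2·x^5/(5·√(π)) + 8·x^4/(3·π) - 4·x^3/(3·√(π)) + 4·x^2/π - 4·x/√(π) + 1 + O(x^8).
The coefficient of x^7 is -2/(21·√(π)).

Final answer: -2/(21·√(π))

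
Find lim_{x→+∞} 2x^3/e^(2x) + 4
The quotient is an ∞/∞ indeterminate form as x → +∞.
The exponential denominator e^(2x) dominates the polynomial numerator (e^x ≫ x^3 as x → ∞), so the quotient → 0.
Adding the constant: 0 + 4 = 4. Limit = 4.

Final answer: 4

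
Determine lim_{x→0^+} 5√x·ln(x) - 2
The product is a 0·∞ indeterminate form at x → 0⁺.
Rewrite the product as 5·ln(x) / x^(-1/2) and apply L'Hôpital, or use the standard hierarchy x^(-1/2) ≫ |ln x| as x → 0⁺.
The indeterminate product → 0, so the limit = -2.

Final answer: -2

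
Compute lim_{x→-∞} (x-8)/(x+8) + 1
Evaluate the dominant behaviour as x → -∞; each term tends to a finite value or vanishes.
Limit = 2.

Final answer: 2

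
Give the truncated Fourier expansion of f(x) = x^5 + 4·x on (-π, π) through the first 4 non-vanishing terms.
(-40·π^2 + 2·π^4 + 248)·sin(x) + (-π^4 - 23/2 + 5·π^2)·sin(2·x) + (-40·π^2/27 + 296/81 + 2·π^4/3)·sin(3·x) + (-π^4/2 - 143/64 + 5·π^2/8)·sin(4·x)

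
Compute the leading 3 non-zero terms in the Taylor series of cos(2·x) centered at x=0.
2·x^4/3 - 2·x^2 + 1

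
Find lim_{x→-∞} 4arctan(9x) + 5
Evaluate the dominant behaviour as x → -∞; each term tends to a finite value or vanishes.
Limit = 5 - 2·π.

Final answer: 5 - 2·π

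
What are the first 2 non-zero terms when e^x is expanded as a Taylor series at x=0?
x + 1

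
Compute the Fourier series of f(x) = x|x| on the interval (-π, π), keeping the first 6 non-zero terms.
(-8 + 2·π^2)·sin(x)/π - π·sin(2·x) + (-8 + 18·π^2)·sin(3·x)/(27·π) - π·sin(4·x)/2 + (-8 + 50·π^2)·sin(5·x)/(125·π) - π·sin(6·x)/3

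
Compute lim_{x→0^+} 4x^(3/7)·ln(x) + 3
The product is a 0·∞ indeterminate form at x → 0⁺.
Rewrite the product as 4·ln(x) / x^(-3/7) and apply L'Hôpital, or use the standard hierarchy x^(-3/7) ≫ |ln x| as x → 0⁺.
The indeterminate product → 0, so the limit = 3.

Final answer: 3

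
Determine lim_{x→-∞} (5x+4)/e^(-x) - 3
The quotient is an ∞/∞ indeterminate form as x → -∞.
Compare growth rates of the dominant terms (exponentials ≫ polynomials ≫ logarithms), or apply L'Hôpital's rule; the quotient → 0.
Adding the constant: 0 - 3 = -3. Limit = -3.

Final answer: -3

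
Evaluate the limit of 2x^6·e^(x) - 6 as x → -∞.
The product is a 0·∞ indeterminate form at x → -∞.
Rewrite the product as 2x^6 / e^(-x) (an ∞/∞ form) and apply L'Hôpital, or use the standard hierarchy e^(|x|) ≫ |x^6| as x → -∞.
The indeterminate product → 0, so the limit = -6.

Final answer: -6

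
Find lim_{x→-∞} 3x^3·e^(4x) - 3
The product is a 0·∞ indeterminate form at x → -∞.
Rewrite the product as 3x^3 / e^(-4x) (an ∞/∞ form) and apply L'Hôpital, or use the standard hierarchy e^(4|x|) ≫ |x^3| as x → -∞.
The indeterminate product → 0, so the limit = -3.

Final answer: -3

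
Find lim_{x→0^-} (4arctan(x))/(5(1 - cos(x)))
Both numerator and denominator → 0 as x → 0^-; this is a 0/0 indeterminate form.
Expand each to leading order near x = 0: numerator ~ 4·x, denominator ~ 5·x^2/2.
The limit of the ratio is -∞.

Final answer: -∞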